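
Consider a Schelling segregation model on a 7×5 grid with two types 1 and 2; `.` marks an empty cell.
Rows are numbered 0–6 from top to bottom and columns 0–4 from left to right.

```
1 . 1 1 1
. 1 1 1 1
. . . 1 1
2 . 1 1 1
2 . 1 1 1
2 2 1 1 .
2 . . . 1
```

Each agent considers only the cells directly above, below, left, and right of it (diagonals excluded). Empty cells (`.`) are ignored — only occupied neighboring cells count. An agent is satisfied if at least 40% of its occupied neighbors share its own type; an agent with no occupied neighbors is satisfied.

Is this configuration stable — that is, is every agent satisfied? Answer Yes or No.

(0,0)1 0/0 ✓
(0,2)1 2/2 ✓
(0,3)1 3/3 ✓
(0,4)1 2/2 ✓
(1,1)1 1/1 ✓
(1,2)1 3/3 ✓
(1,3)1 4/4 ✓
(1,4)1 3/3 ✓
(2,3)1 3/3 ✓
(2,4)1 3/3 ✓
(3,0)2 1/1 ✓
(3,2)1 2/2 ✓
(3,3)1 4/4 ✓
(3,4)1 3/3 ✓
(4,0)2 2/2 ✓
(4,2)1 3/3 ✓
(4,3)1 4/4 ✓
(4,4)1 2/2 ✓
(5,0)2 3/3 ✓
(5,1)2 1/2 ✓
(5,2)1 2/3 ✓
(5,3)1 2/2 ✓
(6,0)2 1/1 ✓
(6,4)1 0/0 ✓
All meet the threshold, so the configuration is stable.

Yes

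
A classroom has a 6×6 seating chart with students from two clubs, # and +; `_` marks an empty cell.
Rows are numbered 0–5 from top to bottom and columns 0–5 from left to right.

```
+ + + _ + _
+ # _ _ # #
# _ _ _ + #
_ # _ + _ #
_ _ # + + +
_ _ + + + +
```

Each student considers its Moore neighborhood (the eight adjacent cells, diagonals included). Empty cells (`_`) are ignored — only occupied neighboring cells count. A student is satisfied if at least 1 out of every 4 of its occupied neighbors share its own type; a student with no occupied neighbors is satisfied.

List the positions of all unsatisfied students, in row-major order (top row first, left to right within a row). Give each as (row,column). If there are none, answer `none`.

(0,4), (1,1), (2,4), (4,2)

Row 0: (0,0)+ 2/3 satisfied · (0,1)+ 3/4 satisfied · (0,2)+ 1/2 satisfied · (0,4)+ 0/2 not
Row 1: (1,0)+ 2/4 satisfied · (1,1)# 1/5 not · (1,4)# 2/4 satisfied · (1,5)# 2/4 satisfied
Row 2: (2,0)# 2/3 satisfied · (2,4)+ 1/5 not · (2,5)# 3/4 satisfied
Row 3: (3,1)# 2/2 satisfied · (3,3)+ 3/4 satisfied · (3,5)# 1/4 satisfied
Row 4: (4,2)# 1/5 not · (4,3)+ 5/6 satisfied · (4,4)+ 6/7 satisfied · (4,5)+ 3/4 satisfied
Row 5: (5,2)+ 2/3 satisfied · (5,3)+ 4/5 satisfied · (5,4)+ 5/5 satisfied · (5,5)+ 3/3 satisfied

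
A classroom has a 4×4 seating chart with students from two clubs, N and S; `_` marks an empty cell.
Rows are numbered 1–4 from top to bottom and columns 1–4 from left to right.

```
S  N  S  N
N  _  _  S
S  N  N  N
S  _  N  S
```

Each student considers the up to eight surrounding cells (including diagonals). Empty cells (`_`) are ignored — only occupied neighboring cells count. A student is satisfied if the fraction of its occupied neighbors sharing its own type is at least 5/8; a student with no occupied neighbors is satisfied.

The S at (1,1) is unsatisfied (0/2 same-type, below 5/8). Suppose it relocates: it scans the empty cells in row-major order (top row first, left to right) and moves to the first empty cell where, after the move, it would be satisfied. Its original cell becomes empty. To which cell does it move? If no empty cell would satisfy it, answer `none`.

none

Vacating (1,1). Empty cells in order:
  (2,2): 2/6 same-type → still unsatisfied.
  (2,3): 2/7 same-type → still unsatisfied.
  (4,2): 2/5 same-type → still unsatisfied.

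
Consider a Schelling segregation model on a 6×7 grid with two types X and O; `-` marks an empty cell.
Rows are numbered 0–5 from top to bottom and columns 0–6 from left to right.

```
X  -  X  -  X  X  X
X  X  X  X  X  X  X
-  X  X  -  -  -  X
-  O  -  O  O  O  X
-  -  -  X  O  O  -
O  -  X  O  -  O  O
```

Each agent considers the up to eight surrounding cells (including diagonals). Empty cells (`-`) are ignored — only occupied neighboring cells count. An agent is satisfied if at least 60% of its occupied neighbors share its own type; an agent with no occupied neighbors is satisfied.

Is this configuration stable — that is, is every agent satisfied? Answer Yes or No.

(0,0)X 2/2 ok
(0,2)X 3/3 ok
(0,4)X 4/4 ok
(0,5)X 5/5 ok
(0,6)X 3/3 ok
(1,0)X 3/3 ok
(1,1)X 6/6 ok
(1,2)X 5/5 ok
(1,3)X 5/5 ok
(1,4)X 4/4 ok
(1,5)X 6/6 ok
(1,6)X 4/4 ok
(2,1)X 4/5 ok
(2,2)X 4/6 ok
(2,6)X 3/4 ok
(3,1)O 0/2 unhappy
(3,3)O 2/4 unhappy
(3,4)O 4/5 ok
(3,5)O 3/5 ok
(3,6)X 1/3 unhappy
(4,3)X 1/5 unhappy
(4,4)O 6/7 ok
(4,5)O 5/6 ok
(5,0)O 0/0 ok
(5,2)X 1/2 unhappy
(5,3)O 1/3 unhappy
(5,5)O 3/3 ok
(5,6)O 2/2 ok
For instance (3,1) has only 0/2 same-type neighbors, below 3/5.

No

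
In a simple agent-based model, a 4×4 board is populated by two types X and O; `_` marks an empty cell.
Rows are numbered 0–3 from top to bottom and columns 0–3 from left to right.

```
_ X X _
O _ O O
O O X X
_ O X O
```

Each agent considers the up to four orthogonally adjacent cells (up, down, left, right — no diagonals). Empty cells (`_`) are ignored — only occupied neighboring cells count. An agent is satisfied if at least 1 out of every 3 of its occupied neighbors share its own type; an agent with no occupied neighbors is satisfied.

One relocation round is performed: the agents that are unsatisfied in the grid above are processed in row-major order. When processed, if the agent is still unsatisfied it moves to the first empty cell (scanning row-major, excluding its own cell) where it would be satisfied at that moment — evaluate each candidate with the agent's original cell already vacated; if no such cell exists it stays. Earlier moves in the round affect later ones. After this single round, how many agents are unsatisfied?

Initially unsatisfied (in order): (3,3).
  (3,3) → (0,0).
Resulting grid:
O X X _
O _ O O
O O X X
_ O X _
All satisfied now.

0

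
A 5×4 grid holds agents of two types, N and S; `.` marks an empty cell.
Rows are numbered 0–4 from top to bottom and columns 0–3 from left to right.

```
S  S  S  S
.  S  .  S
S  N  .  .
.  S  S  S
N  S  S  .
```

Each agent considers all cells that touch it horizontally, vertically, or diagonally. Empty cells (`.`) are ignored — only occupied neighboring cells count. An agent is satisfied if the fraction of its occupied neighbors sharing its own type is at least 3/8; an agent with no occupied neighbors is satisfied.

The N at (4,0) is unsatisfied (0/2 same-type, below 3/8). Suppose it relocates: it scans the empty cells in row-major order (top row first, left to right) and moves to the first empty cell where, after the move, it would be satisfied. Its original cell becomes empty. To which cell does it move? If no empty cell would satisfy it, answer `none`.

Vacating (4,0). Empty cells in order:
  (1,0): 1/5 same-type → still unsatisfied.
  (1,2): 1/6 same-type → still unsatisfied.
  (2,2): 1/6 same-type → still unsatisfied.
  (2,3): 0/3 same-type → still unsatisfied.
  (3,0): 1/4 same-type → still unsatisfied.
  (4,3): 0/3 same-type → still unsatisfied.

none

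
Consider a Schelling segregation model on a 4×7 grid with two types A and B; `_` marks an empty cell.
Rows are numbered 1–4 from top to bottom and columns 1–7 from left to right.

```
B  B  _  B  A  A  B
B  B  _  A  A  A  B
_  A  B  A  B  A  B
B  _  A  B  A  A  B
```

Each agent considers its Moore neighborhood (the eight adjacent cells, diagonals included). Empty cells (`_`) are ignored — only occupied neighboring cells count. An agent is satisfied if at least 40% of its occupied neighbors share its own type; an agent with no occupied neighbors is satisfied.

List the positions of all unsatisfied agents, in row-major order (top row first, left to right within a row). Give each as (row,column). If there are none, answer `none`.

Row 1: (1,1)B 3/3 satisfied · (1,2)B 3/3 satisfied · (1,4)B 0/3 not · (1,5)A 4/5 satisfied · (1,6)A 3/5 satisfied · (1,7)B 1/3 not
Row 2: (2,1)B 3/4 satisfied · (2,2)B 4/5 satisfied · (2,4)A 3/6 satisfied · (2,5)A 6/8 satisfied · (2,6)A 4/8 satisfied · (2,7)B 2/5 satisfied
Row 3: (3,2)A 1/5 not · (3,3)B 2/6 not · (3,4)A 4/7 satisfied · (3,5)B 1/8 not · (3,6)A 4/8 satisfied · (3,7)B 2/5 satisfied
Row 4: (4,1)B 0/1 not · (4,3)A 2/4 satisfied · (4,4)B 2/5 satisfied · (4,5)A 3/5 satisfied · (4,6)A 2/5 satisfied · (4,7)B 1/3 not

(1,4), (1,7), (3,2), (3,3), (3,5), (4,1), (4,7)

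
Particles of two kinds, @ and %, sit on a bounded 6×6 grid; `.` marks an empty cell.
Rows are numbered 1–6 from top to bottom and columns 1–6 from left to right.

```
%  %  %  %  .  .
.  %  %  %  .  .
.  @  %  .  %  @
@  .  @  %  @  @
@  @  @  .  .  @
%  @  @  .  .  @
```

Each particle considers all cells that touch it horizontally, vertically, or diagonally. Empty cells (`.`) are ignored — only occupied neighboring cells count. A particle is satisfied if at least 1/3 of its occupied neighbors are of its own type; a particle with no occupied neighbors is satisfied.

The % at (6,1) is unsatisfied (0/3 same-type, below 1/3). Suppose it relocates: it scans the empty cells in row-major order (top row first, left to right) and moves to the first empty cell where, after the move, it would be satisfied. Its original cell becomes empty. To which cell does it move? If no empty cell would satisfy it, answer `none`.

Vacating (6,1). Empty cells in order:
  (1,5): 2/2 same-type → satisfied — stop here.

(1,5)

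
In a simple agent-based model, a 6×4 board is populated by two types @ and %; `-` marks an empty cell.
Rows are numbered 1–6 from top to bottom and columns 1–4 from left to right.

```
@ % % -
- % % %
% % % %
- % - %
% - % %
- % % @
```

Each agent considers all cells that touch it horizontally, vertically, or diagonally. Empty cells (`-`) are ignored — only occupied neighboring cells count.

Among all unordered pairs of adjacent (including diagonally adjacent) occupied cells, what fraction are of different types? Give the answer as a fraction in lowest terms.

Scan each occupied cell's neighbors to the right and below (and the two forward diagonals) so each pair is counted once.
From row 1: 2 unlike of 8 pairs (running 2/8).
From row 2: 0 unlike of 10 pairs (running 2/18).
From row 3: 0 unlike of 8 pairs (running 2/26).
From row 4: 0 unlike of 4 pairs (running 2/30).
From row 5: 2 unlike of 7 pairs (running 4/37).
From row 6: 1 unlike of 2 pairs (running 5/39).
Total adjacent occupied pairs: 39; unlike-type pairs: 5.
5/39 is already in lowest terms.

5/39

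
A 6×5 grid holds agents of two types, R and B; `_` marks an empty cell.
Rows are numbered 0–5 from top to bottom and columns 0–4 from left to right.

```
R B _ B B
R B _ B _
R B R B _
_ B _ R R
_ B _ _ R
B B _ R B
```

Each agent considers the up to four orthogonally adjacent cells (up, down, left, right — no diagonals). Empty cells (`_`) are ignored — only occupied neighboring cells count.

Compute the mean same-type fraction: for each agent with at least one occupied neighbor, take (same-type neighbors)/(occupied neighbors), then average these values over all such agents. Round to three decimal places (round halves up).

0.633

(0,0)R 1/2
(0,1)B 1/2
(0,3)B 2/2
(0,4)B 1/1
(1,0)R 2/3
(1,1)B 2/3
(1,3)B 2/2
(2,0)R 1/2
(2,1)B 2/4
(2,2)R 0/2
(2,3)B 1/3
(3,1)B 2/2
(3,3)R 1/2
(3,4)R 2/2
(4,1)B 2/2
(4,4)R 1/2
(5,0)B 1/1
(5,1)B 2/2
(5,3)R 0/1
(5,4)B 0/2
Sum over 20 agents: 1/2 + 1/2 + 2/2 + 1/1 + 2/3 + 2/3 + 2/2 + 1/2 + 2/4 + 0/2 + 1/3 + 2/2 + 1/2 + 2/2 + 2/2 + 1/2 + 1/1 + 2/2 + 0/1 + 0/2 = 38/3; mean = 38/3 ÷ 20 = 19/30 = 0.633333… → 0.633.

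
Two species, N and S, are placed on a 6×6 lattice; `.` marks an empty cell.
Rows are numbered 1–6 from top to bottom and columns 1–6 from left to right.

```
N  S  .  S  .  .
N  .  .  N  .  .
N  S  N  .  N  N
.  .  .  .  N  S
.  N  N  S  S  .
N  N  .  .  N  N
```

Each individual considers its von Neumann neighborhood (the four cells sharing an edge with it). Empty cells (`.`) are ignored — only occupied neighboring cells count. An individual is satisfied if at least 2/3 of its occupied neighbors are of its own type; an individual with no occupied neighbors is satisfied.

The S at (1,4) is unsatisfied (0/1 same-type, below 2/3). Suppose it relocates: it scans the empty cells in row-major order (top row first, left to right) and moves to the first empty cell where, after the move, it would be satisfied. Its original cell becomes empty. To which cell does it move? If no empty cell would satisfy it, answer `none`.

(1,3)

Vacating (1,4). Empty cells in order:
  (1,3): 1/1 same-type → satisfied — stop here.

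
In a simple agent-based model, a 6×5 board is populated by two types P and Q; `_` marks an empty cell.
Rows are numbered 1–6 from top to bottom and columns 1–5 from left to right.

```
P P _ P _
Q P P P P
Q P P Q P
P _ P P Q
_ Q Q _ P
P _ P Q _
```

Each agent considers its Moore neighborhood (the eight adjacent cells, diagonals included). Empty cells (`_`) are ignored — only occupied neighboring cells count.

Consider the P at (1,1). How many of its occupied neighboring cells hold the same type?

Occupied neighbors of (1,1): (1,2)=P, (2,1)=Q, (2,2)=P.
Same type (P): 2 of 3.

2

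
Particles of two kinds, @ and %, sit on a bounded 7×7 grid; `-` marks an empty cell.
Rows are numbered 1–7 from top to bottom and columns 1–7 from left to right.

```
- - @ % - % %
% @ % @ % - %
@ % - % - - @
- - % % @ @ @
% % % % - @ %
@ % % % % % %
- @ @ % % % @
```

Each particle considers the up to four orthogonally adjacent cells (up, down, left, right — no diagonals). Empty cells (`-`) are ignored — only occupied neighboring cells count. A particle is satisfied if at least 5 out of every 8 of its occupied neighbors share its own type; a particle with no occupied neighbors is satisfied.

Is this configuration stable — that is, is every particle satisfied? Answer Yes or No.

No

(1,3)@ 0/2 unhappy
(1,4)% 0/2 unhappy
(1,6)% 1/1 ok
(1,7)% 2/2 ok
(2,1)% 0/2 unhappy
(2,2)@ 0/3 unhappy
(2,3)% 0/3 unhappy
(2,4)@ 0/4 unhappy
(2,5)% 0/1 unhappy
(2,7)% 1/2 unhappy
(3,1)@ 0/2 unhappy
(3,2)% 0/2 unhappy
(3,4)% 1/2 unhappy
(3,7)@ 1/2 unhappy
(4,3)% 2/2 ok
(4,4)% 3/4 ok
(4,5)@ 1/2 unhappy
(4,6)@ 3/3 ok
(4,7)@ 2/3 ok
(5,1)% 1/2 unhappy
(5,2)% 3/3 ok
(5,3)% 4/4 ok
(5,4)% 3/3 ok
(5,6)@ 1/3 unhappy
(5,7)% 1/3 unhappy
(6,1)@ 0/2 unhappy
(6,2)% 2/4 unhappy
(6,3)% 3/4 ok
(6,4)% 4/4 ok
(6,5)% 3/3 ok
(6,6)% 3/4 ok
(6,7)% 2/3 ok
(7,2)@ 1/2 unhappy
(7,3)@ 1/3 unhappy
(7,4)% 2/3 ok
(7,5)% 3/3 ok
(7,6)% 2/3 ok
(7,7)@ 0/2 unhappy
For instance (1,3) has only 0/2 same-type neighbors, below 5/8.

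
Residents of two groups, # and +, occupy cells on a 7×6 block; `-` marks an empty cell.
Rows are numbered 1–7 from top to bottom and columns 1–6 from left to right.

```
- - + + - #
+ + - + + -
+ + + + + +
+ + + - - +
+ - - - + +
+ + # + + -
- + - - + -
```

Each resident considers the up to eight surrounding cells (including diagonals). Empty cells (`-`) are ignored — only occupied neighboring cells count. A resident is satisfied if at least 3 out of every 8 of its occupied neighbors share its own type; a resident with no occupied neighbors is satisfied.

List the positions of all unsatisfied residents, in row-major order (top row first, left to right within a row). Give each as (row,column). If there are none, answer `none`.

Row 1: (1,3)+ 3/3 ✓ · (1,4)+ 3/3 ✓ · (1,6)# 0/1 ✗
Row 2: (2,1)+ 3/3 ✓ · (2,2)+ 5/5 ✓ · (2,4)+ 6/6 ✓ · (2,5)+ 5/6 ✓
Row 3: (3,1)+ 5/5 ✓ · (3,2)+ 7/7 ✓ · (3,3)+ 6/6 ✓ · (3,4)+ 5/5 ✓ · (3,5)+ 5/5 ✓ · (3,6)+ 3/3 ✓
Row 4: (4,1)+ 4/4 ✓ · (4,2)+ 6/6 ✓ · (4,3)+ 4/4 ✓ · (4,6)+ 4/4 ✓
Row 5: (5,1)+ 4/4 ✓ · (5,5)+ 4/4 ✓ · (5,6)+ 3/3 ✓
Row 6: (6,1)+ 3/3 ✓ · (6,2)+ 3/4 ✓ · (6,3)# 0/3 ✗ · (6,4)+ 3/4 ✓ · (6,5)+ 4/4 ✓
Row 7: (7,2)+ 2/3 ✓ · (7,5)+ 2/2 ✓

(1,6), (6,3)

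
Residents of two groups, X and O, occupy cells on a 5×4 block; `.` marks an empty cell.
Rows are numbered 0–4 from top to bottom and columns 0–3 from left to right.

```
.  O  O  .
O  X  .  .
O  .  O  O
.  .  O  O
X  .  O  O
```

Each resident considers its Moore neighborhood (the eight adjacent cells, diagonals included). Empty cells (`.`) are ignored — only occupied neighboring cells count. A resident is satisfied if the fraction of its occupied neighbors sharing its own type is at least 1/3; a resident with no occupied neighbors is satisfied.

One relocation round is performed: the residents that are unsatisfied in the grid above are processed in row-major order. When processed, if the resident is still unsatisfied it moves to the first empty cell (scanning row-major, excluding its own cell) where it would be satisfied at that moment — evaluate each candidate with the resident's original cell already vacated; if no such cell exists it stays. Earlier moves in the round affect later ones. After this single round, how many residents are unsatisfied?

Initially unsatisfied (in order): (1,1).
  (1,1) → (3,0).
Resulting grid:
. O O .
O . . .
O . O O
X . O O
X . O O
All satisfied now.

0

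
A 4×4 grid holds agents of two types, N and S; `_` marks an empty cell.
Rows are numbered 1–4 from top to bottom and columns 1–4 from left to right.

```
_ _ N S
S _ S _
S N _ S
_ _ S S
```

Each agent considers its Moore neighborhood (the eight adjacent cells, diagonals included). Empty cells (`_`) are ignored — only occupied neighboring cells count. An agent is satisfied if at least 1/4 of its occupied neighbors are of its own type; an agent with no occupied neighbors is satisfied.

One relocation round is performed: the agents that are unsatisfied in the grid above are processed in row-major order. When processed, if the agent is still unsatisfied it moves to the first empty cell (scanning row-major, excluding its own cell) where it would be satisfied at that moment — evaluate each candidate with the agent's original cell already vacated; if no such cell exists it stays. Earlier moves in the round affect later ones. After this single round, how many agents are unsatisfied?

0

Initially unsatisfied (in order): (1,3), (3,2).
  (1,3) → (2,2).
  (3,2) → (1,1).
Resulting grid:
N _ _ S
S N S _
S _ _ S
_ _ S S
All satisfied now.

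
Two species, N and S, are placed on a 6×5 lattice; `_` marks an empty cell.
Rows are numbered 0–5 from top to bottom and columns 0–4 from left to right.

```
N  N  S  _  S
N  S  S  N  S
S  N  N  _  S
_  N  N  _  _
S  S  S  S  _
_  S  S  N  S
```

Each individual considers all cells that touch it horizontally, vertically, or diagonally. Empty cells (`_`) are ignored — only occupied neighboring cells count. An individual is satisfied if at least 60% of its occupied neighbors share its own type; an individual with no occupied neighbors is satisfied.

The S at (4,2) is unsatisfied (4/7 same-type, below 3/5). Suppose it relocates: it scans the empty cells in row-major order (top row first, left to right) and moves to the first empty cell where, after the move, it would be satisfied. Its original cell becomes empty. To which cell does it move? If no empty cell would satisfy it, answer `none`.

(0,3)

Vacating (4,2). Empty cells in order:
  (0,3): 4/5 same-type → satisfied — stop here.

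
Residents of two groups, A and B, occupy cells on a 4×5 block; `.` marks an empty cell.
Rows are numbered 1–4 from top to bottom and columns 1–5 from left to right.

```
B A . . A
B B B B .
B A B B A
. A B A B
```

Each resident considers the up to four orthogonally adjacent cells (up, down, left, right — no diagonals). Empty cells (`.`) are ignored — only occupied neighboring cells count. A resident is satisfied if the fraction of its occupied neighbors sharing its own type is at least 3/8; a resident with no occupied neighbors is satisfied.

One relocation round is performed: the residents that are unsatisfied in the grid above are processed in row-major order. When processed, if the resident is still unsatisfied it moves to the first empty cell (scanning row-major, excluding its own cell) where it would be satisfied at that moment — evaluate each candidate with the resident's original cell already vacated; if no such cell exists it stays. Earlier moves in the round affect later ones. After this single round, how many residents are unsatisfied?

Initially unsatisfied (in order): (1,2), (3,2), (3,5), (4,3), (4,4), (4,5).
  (1,2) → (1,4).
  (3,2) → (1,3).
  (3,5) → (2,5).
  (4,3) → (1,2).
  (4,4) → (4,1).
  (4,5): now satisfied by earlier moves; stays.
Resulting grid:
B B A A A
B B B B A
B . B B .
A A . . B
Unsatisfied now: (1,3).

1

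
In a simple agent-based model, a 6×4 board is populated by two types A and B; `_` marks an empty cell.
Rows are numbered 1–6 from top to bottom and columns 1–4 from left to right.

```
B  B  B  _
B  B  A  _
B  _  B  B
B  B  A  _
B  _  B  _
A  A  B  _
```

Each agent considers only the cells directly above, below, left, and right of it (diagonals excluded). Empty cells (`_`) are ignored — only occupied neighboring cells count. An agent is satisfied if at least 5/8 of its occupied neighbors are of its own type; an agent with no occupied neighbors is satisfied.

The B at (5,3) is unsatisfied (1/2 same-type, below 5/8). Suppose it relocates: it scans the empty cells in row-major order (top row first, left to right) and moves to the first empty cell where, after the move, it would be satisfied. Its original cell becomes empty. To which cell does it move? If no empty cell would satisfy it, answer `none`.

Vacating (5,3). Empty cells in order:
  (1,4): 1/1 same-type → satisfied — stop here.

(1,4)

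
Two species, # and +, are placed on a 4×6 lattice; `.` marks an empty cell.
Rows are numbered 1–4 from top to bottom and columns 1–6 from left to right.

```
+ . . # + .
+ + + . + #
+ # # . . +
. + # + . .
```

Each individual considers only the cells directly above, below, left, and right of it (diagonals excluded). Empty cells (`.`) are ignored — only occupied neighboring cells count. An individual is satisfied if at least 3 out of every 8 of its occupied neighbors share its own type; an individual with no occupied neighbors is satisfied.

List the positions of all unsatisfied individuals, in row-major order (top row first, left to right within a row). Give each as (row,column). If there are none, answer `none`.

(1,4), (2,6), (3,2), (3,6), (4,2), (4,3), (4,4)

Row 1: (1,1)+ 1/1 ✓ · (1,4)# 0/1 ✗ · (1,5)+ 1/2 ✓
Row 2: (2,1)+ 3/3 ✓ · (2,2)+ 2/3 ✓ · (2,3)+ 1/2 ✓ · (2,5)+ 1/2 ✓ · (2,6)# 0/2 ✗
Row 3: (3,1)+ 1/2 ✓ · (3,2)# 1/4 ✗ · (3,3)# 2/3 ✓ · (3,6)+ 0/1 ✗
Row 4: (4,2)+ 0/2 ✗ · (4,3)# 1/3 ✗ · (4,4)+ 0/1 ✗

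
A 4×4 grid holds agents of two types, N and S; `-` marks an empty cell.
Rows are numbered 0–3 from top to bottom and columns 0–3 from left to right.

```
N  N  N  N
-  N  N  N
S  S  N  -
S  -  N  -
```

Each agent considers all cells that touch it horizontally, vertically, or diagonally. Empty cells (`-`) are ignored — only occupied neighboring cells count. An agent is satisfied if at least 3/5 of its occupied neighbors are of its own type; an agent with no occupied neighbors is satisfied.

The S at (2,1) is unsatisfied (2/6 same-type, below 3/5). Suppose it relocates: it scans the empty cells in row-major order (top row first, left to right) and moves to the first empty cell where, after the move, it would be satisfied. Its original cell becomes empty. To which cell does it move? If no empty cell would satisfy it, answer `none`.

none

Vacating (2,1). Empty cells in order:
  (1,0): 1/4 same-type → still unsatisfied.
  (2,3): 0/4 same-type → still unsatisfied.
  (3,1): 2/4 same-type → still unsatisfied.
  (3,3): 0/2 same-type → still unsatisfied.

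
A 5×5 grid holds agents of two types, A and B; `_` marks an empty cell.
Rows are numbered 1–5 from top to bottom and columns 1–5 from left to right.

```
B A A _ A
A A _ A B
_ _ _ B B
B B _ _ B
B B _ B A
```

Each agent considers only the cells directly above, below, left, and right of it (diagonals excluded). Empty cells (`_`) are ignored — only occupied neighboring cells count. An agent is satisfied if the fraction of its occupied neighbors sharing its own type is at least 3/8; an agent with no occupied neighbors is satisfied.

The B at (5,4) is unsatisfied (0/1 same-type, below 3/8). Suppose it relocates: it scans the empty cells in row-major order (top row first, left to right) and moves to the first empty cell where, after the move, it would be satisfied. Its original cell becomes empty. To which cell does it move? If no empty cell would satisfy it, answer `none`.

(3,1)

Vacating (5,4). Empty cells in order:
  (1,4): 0/3 same-type → still unsatisfied.
  (2,3): 0/3 same-type → still unsatisfied.
  (3,1): 1/2 same-type → satisfied — stop here.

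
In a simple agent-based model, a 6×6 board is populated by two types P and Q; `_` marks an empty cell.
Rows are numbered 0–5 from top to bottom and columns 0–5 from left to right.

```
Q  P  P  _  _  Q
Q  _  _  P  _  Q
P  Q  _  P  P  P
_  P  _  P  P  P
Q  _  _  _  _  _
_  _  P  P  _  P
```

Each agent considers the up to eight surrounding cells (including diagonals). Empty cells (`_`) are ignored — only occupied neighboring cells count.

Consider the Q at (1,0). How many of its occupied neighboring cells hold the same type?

2

Occupied neighbors of (1,0): (0,0)=Q, (0,1)=P, (2,0)=P, (2,1)=Q.
Same type (Q): 2 of 4.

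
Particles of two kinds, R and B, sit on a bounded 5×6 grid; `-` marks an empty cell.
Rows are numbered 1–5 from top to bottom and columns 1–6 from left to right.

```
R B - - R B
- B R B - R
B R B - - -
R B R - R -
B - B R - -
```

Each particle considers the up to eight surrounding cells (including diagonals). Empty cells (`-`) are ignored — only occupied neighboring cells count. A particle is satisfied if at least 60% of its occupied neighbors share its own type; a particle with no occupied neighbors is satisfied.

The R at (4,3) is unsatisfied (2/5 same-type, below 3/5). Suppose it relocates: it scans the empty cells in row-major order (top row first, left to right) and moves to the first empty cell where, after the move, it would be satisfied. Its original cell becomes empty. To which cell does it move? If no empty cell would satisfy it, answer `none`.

(1,4)

Vacating (4,3). Empty cells in order:
  (1,3): 1/4 same-type → still unsatisfied.
  (1,4): 2/3 same-type → satisfied — stop here.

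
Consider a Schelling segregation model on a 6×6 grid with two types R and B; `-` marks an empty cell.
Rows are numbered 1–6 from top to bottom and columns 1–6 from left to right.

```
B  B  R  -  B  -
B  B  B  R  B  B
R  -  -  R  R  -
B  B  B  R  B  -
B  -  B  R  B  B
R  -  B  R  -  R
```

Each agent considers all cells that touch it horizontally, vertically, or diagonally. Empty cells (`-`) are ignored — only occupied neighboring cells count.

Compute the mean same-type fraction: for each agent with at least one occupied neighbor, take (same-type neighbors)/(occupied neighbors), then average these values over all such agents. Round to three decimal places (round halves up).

Row 1: (1,1)B 3/3 · (1,2)B 4/5 · (1,3)R 1/4 · (1,5)B 2/3
Row 2: (2,1)B 3/4 · (2,2)B 4/6 · (2,3)B 2/5 · (2,4)R 3/6 · (2,5)B 2/5 · (2,6)B 2/3
Row 3: (3,1)R 0/4 · (3,4)R 3/7 · (3,5)R 3/6
Row 4: (4,1)B 2/3 · (4,2)B 4/5 · (4,3)B 2/5 · (4,4)R 3/7 · (4,5)B 2/6
Row 5: (5,1)B 2/3 · (5,3)B 3/6 · (5,4)R 2/7 · (5,5)B 2/6 · (5,6)B 2/3
Row 6: (6,1)R 0/1 · (6,3)B 1/3 · (6,4)R 1/4 · (6,6)R 0/2
Sum over 27 agents: 3/3 + 4/5 + 1/4 + 2/3 + 3/4 + 4/6 + 2/5 + 3/6 + 2/5 + 2/3 + 0/4 + 3/7 + 3/6 + 2/3 + 4/5 + 2/5 + 3/7 + 2/6 + 2/3 + 3/6 + 2/7 + 2/6 + 2/3 + 0/1 + 1/3 + 1/4 + 0/2 = 1777/140; mean = 1777/140 ÷ 27 = 1777/3780 = 0.470105… → 0.470.

0.470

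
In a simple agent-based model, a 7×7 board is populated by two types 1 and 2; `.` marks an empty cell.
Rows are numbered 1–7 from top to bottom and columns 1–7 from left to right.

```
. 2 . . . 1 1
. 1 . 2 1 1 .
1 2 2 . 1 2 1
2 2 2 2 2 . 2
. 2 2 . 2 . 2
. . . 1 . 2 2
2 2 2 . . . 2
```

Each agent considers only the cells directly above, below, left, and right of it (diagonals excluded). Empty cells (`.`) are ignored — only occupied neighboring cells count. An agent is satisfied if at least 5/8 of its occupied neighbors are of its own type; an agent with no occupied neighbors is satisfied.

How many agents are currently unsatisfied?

10

Row 1: (1,2)2 0/1 not · (1,6)1 2/2 satisfied · (1,7)1 1/1 satisfied
Row 2: (2,2)1 0/2 not · (2,4)2 0/1 not · (2,5)1 2/3 satisfied · (2,6)1 2/3 satisfied
Row 3: (3,1)1 0/2 not · (3,2)2 2/4 not · (3,3)2 2/2 satisfied · (3,5)1 1/3 not · (3,6)2 0/3 not · (3,7)1 0/2 not
Row 4: (4,1)2 1/2 not · (4,2)2 4/4 satisfied · (4,3)2 4/4 satisfied · (4,4)2 2/2 satisfied · (4,5)2 2/3 satisfied · (4,7)2 1/2 not
Row 5: (5,2)2 2/2 satisfied · (5,3)2 2/2 satisfied · (5,5)2 1/1 satisfied · (5,7)2 2/2 satisfied
Row 6: (6,4)1 0/0 satisfied · (6,6)2 1/1 satisfied · (6,7)2 3/3 satisfied
Row 7: (7,1)2 1/1 satisfied · (7,2)2 2/2 satisfied · (7,3)2 1/1 satisfied · (7,7)2 1/1 satisfied
Unsatisfied: (1,2), (2,2), (2,4), (3,1), (3,2), (3,5), (3,6), (3,7), (4,1), (4,7) — 10 in total.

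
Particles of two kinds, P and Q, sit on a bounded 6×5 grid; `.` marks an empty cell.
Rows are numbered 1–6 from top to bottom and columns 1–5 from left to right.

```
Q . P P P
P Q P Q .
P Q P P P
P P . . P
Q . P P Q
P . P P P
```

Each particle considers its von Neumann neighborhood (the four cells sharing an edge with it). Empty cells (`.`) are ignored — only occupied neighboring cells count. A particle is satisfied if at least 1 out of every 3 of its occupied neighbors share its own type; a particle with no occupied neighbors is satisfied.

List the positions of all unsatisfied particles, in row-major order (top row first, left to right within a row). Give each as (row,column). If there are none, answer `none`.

(1,1), (2,4), (3,2), (5,1), (5,5), (6,1)

(1,1)Q 0/1 not
(1,3)P 2/2 satisfied
(1,4)P 2/3 satisfied
(1,5)P 1/1 satisfied
(2,1)P 1/3 satisfied
(2,2)Q 1/3 satisfied
(2,3)P 2/4 satisfied
(2,4)Q 0/3 not
(3,1)P 2/3 satisfied
(3,2)Q 1/4 not
(3,3)P 2/3 satisfied
(3,4)P 2/3 satisfied
(3,5)P 2/2 satisfied
(4,1)P 2/3 satisfied
(4,2)P 1/2 satisfied
(4,5)P 1/2 satisfied
(5,1)Q 0/2 not
(5,3)P 2/2 satisfied
(5,4)P 2/3 satisfied
(5,5)Q 0/3 not
(6,1)P 0/1 not
(6,3)P 2/2 satisfied
(6,4)P 3/3 satisfied
(6,5)P 1/2 satisfied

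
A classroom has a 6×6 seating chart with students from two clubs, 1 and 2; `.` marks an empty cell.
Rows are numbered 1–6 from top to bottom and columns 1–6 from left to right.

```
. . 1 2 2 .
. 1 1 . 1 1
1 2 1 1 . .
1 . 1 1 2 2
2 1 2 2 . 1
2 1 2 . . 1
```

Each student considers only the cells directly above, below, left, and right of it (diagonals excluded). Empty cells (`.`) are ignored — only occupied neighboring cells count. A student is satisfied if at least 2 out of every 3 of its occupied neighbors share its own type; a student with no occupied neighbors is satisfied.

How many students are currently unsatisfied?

19

Row 1: (1,3)1 1/2 not · (1,4)2 1/2 not · (1,5)2 1/2 not
Row 2: (2,2)1 1/2 not · (2,3)1 3/3 satisfied · (2,5)1 1/2 not · (2,6)1 1/1 satisfied
Row 3: (3,1)1 1/2 not · (3,2)2 0/3 not · (3,3)1 3/4 satisfied · (3,4)1 2/2 satisfied
Row 4: (4,1)1 1/2 not · (4,3)1 2/3 satisfied · (4,4)1 2/4 not · (4,5)2 1/2 not · (4,6)2 1/2 not
Row 5: (5,1)2 1/3 not · (5,2)1 1/3 not · (5,3)2 2/4 not · (5,4)2 1/2 not · (5,6)1 1/2 not
Row 6: (6,1)2 1/2 not · (6,2)1 1/3 not · (6,3)2 1/2 not · (6,6)1 1/1 satisfied
Unsatisfied: (1,3), (1,4), (1,5), (2,2), (2,5), (3,1), (3,2), (4,1), (4,4), (4,5), (4,6), (5,1), (5,2), (5,3), (5,4), (5,6), (6,1), (6,2), (6,3) — 19 in total.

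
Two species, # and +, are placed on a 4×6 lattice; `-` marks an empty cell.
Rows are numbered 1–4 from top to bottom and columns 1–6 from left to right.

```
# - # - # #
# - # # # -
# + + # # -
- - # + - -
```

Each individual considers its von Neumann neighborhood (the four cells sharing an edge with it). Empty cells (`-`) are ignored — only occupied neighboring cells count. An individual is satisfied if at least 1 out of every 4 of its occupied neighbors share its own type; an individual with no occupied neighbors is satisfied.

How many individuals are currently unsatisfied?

Row 1: (1,1)# 1/1 ok · (1,3)# 1/1 ok · (1,5)# 2/2 ok · (1,6)# 1/1 ok
Row 2: (2,1)# 2/2 ok · (2,3)# 2/3 ok · (2,4)# 3/3 ok · (2,5)# 3/3 ok
Row 3: (3,1)# 1/2 ok · (3,2)+ 1/2 ok · (3,3)+ 1/4 ok · (3,4)# 2/4 ok · (3,5)# 2/2 ok
Row 4: (4,3)# 0/2 unhappy · (4,4)+ 0/2 unhappy
Unsatisfied: (4,3), (4,4) — 2 in total.

2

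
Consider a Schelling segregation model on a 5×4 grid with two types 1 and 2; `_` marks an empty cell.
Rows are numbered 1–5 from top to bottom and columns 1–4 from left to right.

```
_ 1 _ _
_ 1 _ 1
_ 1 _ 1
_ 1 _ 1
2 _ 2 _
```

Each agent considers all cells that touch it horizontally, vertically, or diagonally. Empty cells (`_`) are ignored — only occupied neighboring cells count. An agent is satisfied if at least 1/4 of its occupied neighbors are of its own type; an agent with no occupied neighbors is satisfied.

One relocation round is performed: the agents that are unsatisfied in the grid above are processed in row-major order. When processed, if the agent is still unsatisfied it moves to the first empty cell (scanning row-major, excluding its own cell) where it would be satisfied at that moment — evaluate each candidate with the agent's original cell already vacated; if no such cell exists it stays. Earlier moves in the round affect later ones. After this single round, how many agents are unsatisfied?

0

Initially unsatisfied (in order): (5,1), (5,3).
  (5,1) → (5,2).
  (5,3): now satisfied by earlier moves; stays.
Resulting grid:
_ 1 _ _
_ 1 _ 1
_ 1 _ 1
_ 1 _ 1
_ 2 2 _
All satisfied now.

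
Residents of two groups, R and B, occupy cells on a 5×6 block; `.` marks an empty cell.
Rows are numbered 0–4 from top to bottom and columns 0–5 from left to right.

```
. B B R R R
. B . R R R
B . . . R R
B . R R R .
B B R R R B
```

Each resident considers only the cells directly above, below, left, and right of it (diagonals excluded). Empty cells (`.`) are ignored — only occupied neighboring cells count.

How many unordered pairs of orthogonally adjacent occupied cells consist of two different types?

Scan each occupied cell's neighbors to the right and below so each pair is counted once.
Row 0: B(0,1)–B(0,2)= B(0,1)–B(1,1)= B(0,2)–R(0,3)≠ R(0,3)–R(0,4)= R(0,3)–R(1,3)= R(0,4)–R(0,5)= R(0,4)–R(1,4)= R(0,5)–R(1,5)=  → 1/8 unlike.
Row 1: R(1,3)–R(1,4)= R(1,4)–R(1,5)= R(1,4)–R(2,4)= R(1,5)–R(2,5)=  → 0/4 unlike.
Row 2: B(2,0)–B(3,0)= R(2,4)–R(2,5)= R(2,4)–R(3,4)=  → 0/3 unlike.
Row 3: B(3,0)–B(4,0)= R(3,2)–R(3,3)= R(3,2)–R(4,2)= R(3,3)–R(3,4)= R(3,3)–R(4,3)= R(3,4)–R(4,4)=  → 0/6 unlike.
Row 4: B(4,0)–B(4,1)= B(4,1)–R(4,2)≠ R(4,2)–R(4,3)= R(4,3)–R(4,4)= R(4,4)–B(4,5)≠  → 2/5 unlike.
Total adjacent occupied pairs: 26; unlike-type pairs: 3.

3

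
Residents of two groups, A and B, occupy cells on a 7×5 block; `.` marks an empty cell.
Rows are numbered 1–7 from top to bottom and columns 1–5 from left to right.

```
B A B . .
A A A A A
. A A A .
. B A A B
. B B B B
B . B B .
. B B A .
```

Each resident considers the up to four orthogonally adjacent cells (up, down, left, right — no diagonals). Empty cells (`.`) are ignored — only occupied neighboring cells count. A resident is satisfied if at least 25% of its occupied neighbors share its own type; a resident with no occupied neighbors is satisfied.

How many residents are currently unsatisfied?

(1,1)B 0/2 not
(1,2)A 1/3 satisfied
(1,3)B 0/2 not
(2,1)A 1/2 satisfied
(2,2)A 4/4 satisfied
(2,3)A 3/4 satisfied
(2,4)A 3/3 satisfied
(2,5)A 1/1 satisfied
(3,2)A 2/3 satisfied
(3,3)A 4/4 satisfied
(3,4)A 3/3 satisfied
(4,2)B 1/3 satisfied
(4,3)A 2/4 satisfied
(4,4)A 2/4 satisfied
(4,5)B 1/2 satisfied
(5,2)B 2/2 satisfied
(5,3)B 3/4 satisfied
(5,4)B 3/4 satisfied
(5,5)B 2/2 satisfied
(6,1)B 0/0 satisfied
(6,3)B 3/3 satisfied
(6,4)B 2/3 satisfied
(7,2)B 1/1 satisfied
(7,3)B 2/3 satisfied
(7,4)A 0/2 not
Unsatisfied: (1,1), (1,3), (7,4) — 3 in total.

3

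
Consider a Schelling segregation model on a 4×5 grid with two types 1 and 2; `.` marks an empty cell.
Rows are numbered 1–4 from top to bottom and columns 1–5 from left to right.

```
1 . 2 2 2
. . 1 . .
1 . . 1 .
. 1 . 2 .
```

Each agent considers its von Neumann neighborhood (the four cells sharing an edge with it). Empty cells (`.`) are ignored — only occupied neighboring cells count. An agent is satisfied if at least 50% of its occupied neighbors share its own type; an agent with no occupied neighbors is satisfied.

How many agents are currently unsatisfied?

3

(1,1)1 0/0 satisfied
(1,3)2 1/2 satisfied
(1,4)2 2/2 satisfied
(1,5)2 1/1 satisfied
(2,3)1 0/1 not
(3,1)1 0/0 satisfied
(3,4)1 0/1 not
(4,2)1 0/0 satisfied
(4,4)2 0/1 not
Unsatisfied: (2,3), (3,4), (4,4) — 3 in total.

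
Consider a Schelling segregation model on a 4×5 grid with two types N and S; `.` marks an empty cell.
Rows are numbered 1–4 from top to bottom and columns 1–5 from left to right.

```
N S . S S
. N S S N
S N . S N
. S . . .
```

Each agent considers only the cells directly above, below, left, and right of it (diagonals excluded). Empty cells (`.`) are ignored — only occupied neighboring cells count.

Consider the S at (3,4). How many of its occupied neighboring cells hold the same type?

Occupied neighbors of (3,4): (2,4)=S, (3,5)=N.
Same type (S): 1 of 2.

1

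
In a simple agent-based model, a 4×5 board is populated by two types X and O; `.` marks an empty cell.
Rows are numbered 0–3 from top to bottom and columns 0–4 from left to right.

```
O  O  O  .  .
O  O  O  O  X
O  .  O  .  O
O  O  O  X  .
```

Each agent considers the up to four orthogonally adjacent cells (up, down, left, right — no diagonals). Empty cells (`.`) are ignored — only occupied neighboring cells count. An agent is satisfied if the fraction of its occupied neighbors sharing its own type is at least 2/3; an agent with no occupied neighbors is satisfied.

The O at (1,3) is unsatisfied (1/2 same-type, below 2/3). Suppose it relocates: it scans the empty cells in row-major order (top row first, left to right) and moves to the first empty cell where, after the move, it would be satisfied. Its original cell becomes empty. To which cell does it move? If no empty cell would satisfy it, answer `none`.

Vacating (1,3). Empty cells in order:
  (0,3): 1/1 same-type → satisfied — stop here.

(0,3)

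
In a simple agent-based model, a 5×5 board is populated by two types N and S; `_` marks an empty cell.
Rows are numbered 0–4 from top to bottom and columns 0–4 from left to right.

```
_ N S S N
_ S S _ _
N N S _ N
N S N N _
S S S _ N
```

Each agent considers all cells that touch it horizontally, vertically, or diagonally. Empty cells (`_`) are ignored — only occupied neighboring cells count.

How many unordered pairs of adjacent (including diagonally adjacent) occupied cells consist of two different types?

Scan each occupied cell's neighbors to the right and below (and the two forward diagonals) so each pair is counted once.
Row 0: N(0,1)–S(0,2)≠ N(0,1)–S(1,1)≠ N(0,1)–S(1,2)≠ S(0,2)–S(0,3)= S(0,2)–S(1,2)= S(0,2)–S(1,1)= S(0,3)–N(0,4)≠ S(0,3)–S(1,2)=  → 4/8 unlike.
Row 1: S(1,1)–S(1,2)= S(1,1)–N(2,1)≠ S(1,1)–S(2,2)= S(1,1)–N(2,0)≠ S(1,2)–S(2,2)= S(1,2)–N(2,1)≠  → 3/6 unlike.
Row 2: N(2,0)–N(2,1)= N(2,0)–N(3,0)= N(2,0)–S(3,1)≠ N(2,1)–S(2,2)≠ N(2,1)–S(3,1)≠ N(2,1)–N(3,2)= N(2,1)–N(3,0)= S(2,2)–N(3,2)≠ S(2,2)–N(3,3)≠ S(2,2)–S(3,1)= N(2,4)–N(3,3)=  → 5/11 unlike.
Row 3: N(3,0)–S(3,1)≠ N(3,0)–S(4,0)≠ N(3,0)–S(4,1)≠ S(3,1)–N(3,2)≠ S(3,1)–S(4,1)= S(3,1)–S(4,2)= S(3,1)–S(4,0)= N(3,2)–N(3,3)= N(3,2)–S(4,2)≠ N(3,2)–S(4,1)≠ N(3,3)–N(4,4)= N(3,3)–S(4,2)≠  → 7/12 unlike.
Row 4: S(4,0)–S(4,1)= S(4,1)–S(4,2)=  → 0/2 unlike.
Total adjacent occupied pairs: 39; unlike-type pairs: 19.

19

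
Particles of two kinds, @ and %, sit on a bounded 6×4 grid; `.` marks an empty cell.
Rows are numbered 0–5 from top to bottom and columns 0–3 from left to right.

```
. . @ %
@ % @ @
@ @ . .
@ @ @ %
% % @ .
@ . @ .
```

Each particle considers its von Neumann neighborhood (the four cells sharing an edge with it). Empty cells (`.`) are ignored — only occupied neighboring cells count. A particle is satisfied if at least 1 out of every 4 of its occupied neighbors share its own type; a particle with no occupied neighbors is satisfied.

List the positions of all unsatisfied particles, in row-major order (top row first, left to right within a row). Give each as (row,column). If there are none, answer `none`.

(0,3), (1,1), (3,3), (5,0)

Row 0: (0,2)@ 1/2 ✓ · (0,3)% 0/2 ✗
Row 1: (1,0)@ 1/2 ✓ · (1,1)% 0/3 ✗ · (1,2)@ 2/3 ✓ · (1,3)@ 1/2 ✓
Row 2: (2,0)@ 3/3 ✓ · (2,1)@ 2/3 ✓
Row 3: (3,0)@ 2/3 ✓ · (3,1)@ 3/4 ✓ · (3,2)@ 2/3 ✓ · (3,3)% 0/1 ✗
Row 4: (4,0)% 1/3 ✓ · (4,1)% 1/3 ✓ · (4,2)@ 2/3 ✓
Row 5: (5,0)@ 0/1 ✗ · (5,2)@ 1/1 ✓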